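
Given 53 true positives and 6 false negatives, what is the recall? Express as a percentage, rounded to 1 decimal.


Recall = TP / (TP + FN) * 100
= 53 / (53 + 6)
= 53 / 59
= 0.8983
= 89.8%

89.8


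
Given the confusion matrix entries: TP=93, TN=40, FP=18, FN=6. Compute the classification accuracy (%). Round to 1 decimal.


Accuracy = (TP + TN) / (TP + TN + FP + FN) * 100
= (93 + 40) / (93 + 40 + 18 + 6)
= 133 / 157
= 0.8471
= 84.7%

84.7


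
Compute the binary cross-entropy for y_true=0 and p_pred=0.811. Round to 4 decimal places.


For y=0: Loss = -log(1-p)
= -log(1 - 0.811)
= -log(0.189)
= -(-1.666)
= 1.6660

1.6660


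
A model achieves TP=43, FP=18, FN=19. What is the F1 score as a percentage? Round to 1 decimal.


Precision = TP / (TP + FP) = 43 / 61 = 0.7049
Recall = TP / (TP + FN) = 43 / 62 = 0.6935
F1 = 2 * P * R / (P + R)
= 2 * 0.7049 * 0.6935 / (0.7049 + 0.6935)
= 0.9778 / 1.3985
= 0.6992
As percentage: 69.9%

69.9


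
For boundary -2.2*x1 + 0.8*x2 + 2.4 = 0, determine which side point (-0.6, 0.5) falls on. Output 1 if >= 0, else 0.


Compute -2.2 * -0.6 + 0.8 * 0.5 + 2.4
= 1.32 + 0.4 + 2.4
= 4.12
Since 4.12 >= 0, the point is on the positive side.

1


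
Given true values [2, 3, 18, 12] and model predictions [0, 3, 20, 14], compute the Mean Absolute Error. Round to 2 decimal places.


Absolute errors: [2, 0, 2, 2]
Sum of absolute errors = 6
MAE = 6 / 4 = 1.50

1.50


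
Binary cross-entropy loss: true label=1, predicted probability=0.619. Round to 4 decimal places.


For y=1: Loss = -log(p)
= -log(0.619)
= -(-0.4797)
= 0.4797

0.4797


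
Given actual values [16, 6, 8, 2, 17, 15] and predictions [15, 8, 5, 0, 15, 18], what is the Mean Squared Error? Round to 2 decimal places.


Differences: [1, -2, 3, 2, 2, -3]
Squared errors: [1, 4, 9, 4, 4, 9]
Sum of squared errors = 31
MSE = 31 / 6 = 5.17

5.17


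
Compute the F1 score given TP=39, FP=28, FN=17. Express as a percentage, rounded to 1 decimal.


Precision = TP / (TP + FP) = 39 / 67 = 0.5821
Recall = TP / (TP + FN) = 39 / 56 = 0.6964
F1 = 2 * P * R / (P + R)
= 2 * 0.5821 * 0.6964 / (0.5821 + 0.6964)
= 0.8108 / 1.2785
= 0.6341
As percentage: 63.4%

63.4


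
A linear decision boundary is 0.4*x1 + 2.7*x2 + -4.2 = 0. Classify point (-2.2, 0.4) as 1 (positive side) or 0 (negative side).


Compute 0.4 * -2.2 + 2.7 * 0.4 + -4.2
= -0.88 + 1.08 + -4.2
= -4.0
Since -4.0 < 0, the point is on the negative side.

0


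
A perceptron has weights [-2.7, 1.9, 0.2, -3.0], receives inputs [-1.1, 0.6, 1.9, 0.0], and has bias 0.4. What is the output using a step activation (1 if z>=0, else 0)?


z = w . x + b
= -2.7*-1.1 + 1.9*0.6 + 0.2*1.9 + -3.0*0.0 + 0.4
= 2.97 + 1.14 + 0.38 + -0.0 + 0.4
= 4.49 + 0.4
= 4.89
Since z = 4.89 >= 0, output = 1

1


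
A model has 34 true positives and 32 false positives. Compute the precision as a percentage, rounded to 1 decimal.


Precision = TP / (TP + FP) * 100
= 34 / (34 + 32)
= 34 / 66
= 0.5152
= 51.5%

51.5


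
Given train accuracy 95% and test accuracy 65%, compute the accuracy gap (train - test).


Gap = train_accuracy - test_accuracy
= 95 - 65
= 30%
This large gap strongly indicates overfitting.

30


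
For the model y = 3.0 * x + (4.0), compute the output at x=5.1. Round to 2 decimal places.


y = 3.0 * 5.1 + (4.0)
= 15.3 + (4.0)
= 19.30

19.30


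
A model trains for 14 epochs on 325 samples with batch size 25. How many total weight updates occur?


Iterations per epoch = 325 / 25 = 13
Total updates = iterations_per_epoch * epochs
= 13 * 14
= 182

182


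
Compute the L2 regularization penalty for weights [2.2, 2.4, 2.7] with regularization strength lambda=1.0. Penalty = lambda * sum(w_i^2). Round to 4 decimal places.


Squaring each weight:
2.2^2 = 4.84
2.4^2 = 5.76
2.7^2 = 7.29
Sum of squares = 17.89
Penalty = 1.0 * 17.89 = 17.8900

17.8900


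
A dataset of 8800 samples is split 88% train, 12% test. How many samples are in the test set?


Train samples = 8800 * 88% = 7744
Test samples = 8800 - 7744
= 1056

1056


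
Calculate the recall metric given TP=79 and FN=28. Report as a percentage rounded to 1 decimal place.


Recall = TP / (TP + FN) * 100
= 79 / (79 + 28)
= 79 / 107
= 0.7383
= 73.8%

73.8


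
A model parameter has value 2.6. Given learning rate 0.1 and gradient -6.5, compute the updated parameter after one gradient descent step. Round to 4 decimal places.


w_new = w_old - lr * gradient
= 2.6 - 0.1 * -6.5
= 2.6 - (-0.65)
= 3.2500

3.2500


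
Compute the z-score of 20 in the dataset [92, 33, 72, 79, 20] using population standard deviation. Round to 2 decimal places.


Mean = (92 + 33 + 72 + 79 + 20) / 5 = 59.2
Variance = sum((x_i - mean)^2) / n = 770.96
Std = sqrt(770.96) = 27.7662
Z = (x - mean) / std
= (20 - 59.2) / 27.7662
= -39.2 / 27.7662
= -1.41

-1.41


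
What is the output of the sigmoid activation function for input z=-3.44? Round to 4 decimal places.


sigmoid(z) = 1 / (1 + exp(-z))
exp(-(-3.44)) = exp(3.44) = 31.187
1 + 31.187 = 32.187
1 / 32.187 = 0.0311

0.0311


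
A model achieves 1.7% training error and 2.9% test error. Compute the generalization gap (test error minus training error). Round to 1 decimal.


Generalization gap = test_error - train_error
= 2.9 - 1.7
= 1.2%
A small gap suggests good generalization.

1.2


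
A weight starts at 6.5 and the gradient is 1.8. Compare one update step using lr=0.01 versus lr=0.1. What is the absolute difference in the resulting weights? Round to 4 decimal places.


With lr=0.01: w_new = 6.5 - 0.01 * 1.8 = 6.482
With lr=0.1: w_new = 6.5 - 0.1 * 1.8 = 6.32
Absolute difference = |6.482 - 6.32|
= 0.1620

0.1620


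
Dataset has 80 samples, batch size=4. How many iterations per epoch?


Iterations per epoch = dataset_size / batch_size
= 80 / 4
= 20

20


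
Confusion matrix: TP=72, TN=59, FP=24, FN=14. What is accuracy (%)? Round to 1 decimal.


Accuracy = (TP + TN) / (TP + TN + FP + FN) * 100
= (72 + 59) / (72 + 59 + 24 + 14)
= 131 / 169
= 0.7751
= 77.5%

77.5


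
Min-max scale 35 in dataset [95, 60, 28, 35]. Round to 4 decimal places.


Min = 28, Max = 95
Range = 95 - 28 = 67
Scaled = (x - min) / (max - min)
= (35 - 28) / 67
= 7 / 67
= 0.1045

0.1045


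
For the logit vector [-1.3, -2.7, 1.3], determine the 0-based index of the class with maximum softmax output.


Softmax is a monotonic transformation, so it preserves the argmax.
We need to find the index of the maximum logit.
Index 0: -1.3
Index 1: -2.7
Index 2: 1.3
Maximum logit = 1.3 at index 2

2


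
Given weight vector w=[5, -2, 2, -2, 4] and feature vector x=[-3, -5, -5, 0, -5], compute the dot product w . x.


Element-wise products:
5 * -3 = -15
-2 * -5 = 10
2 * -5 = -10
-2 * 0 = 0
4 * -5 = -20
Sum = -15 + 10 + -10 + 0 + -20
= -35

-35


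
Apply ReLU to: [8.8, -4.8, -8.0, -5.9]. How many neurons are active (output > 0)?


ReLU(x) = max(0, x) for each element:
ReLU(8.8) = 8.8
ReLU(-4.8) = 0
ReLU(-8.0) = 0
ReLU(-5.9) = 0
Active neurons (>0): 1

1


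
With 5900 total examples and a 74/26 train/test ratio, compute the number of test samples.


Train samples = 5900 * 74% = 4366
Test samples = 5900 - 4366
= 1534

1534


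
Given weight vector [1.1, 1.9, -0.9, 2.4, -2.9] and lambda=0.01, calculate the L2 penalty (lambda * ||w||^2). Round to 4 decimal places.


Squaring each weight:
1.1^2 = 1.21
1.9^2 = 3.61
(-0.9)^2 = 0.81
2.4^2 = 5.76
(-2.9)^2 = 8.41
Sum of squares = 19.8
Penalty = 0.01 * 19.8 = 0.1980

0.1980


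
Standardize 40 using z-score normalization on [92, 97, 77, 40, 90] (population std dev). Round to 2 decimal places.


Mean = (92 + 97 + 77 + 40 + 90) / 5 = 79.2
Variance = sum((x_i - mean)^2) / n = 427.76
Std = sqrt(427.76) = 20.6824
Z = (x - mean) / std
= (40 - 79.2) / 20.6824
= -39.2 / 20.6824
= -1.90

-1.90


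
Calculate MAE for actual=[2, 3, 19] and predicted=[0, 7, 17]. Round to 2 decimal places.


Absolute errors: [2, 4, 2]
Sum of absolute errors = 8
MAE = 8 / 3 = 2.67

2.67


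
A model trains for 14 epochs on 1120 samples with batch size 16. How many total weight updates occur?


Iterations per epoch = 1120 / 16 = 70
Total updates = iterations_per_epoch * epochs
= 70 * 14
= 980

980


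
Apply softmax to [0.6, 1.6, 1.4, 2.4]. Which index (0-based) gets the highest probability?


Softmax is a monotonic transformation, so it preserves the argmax.
We need to find the index of the maximum logit.
Index 0: 0.6
Index 1: 1.6
Index 2: 1.4
Index 3: 2.4
Maximum logit = 2.4 at index 3

3


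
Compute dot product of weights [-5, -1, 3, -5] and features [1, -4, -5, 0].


Element-wise products:
-5 * 1 = -5
-1 * -4 = 4
3 * -5 = -15
-5 * 0 = 0
Sum = -5 + 4 + -15 + 0
= -16

-16


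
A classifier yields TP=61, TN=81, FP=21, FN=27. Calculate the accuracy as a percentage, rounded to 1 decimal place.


Accuracy = (TP + TN) / (TP + TN + FP + FN) * 100
= (61 + 81) / (61 + 81 + 21 + 27)
= 142 / 190
= 0.7474
= 74.7%

74.7


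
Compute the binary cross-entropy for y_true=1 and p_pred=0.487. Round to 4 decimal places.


For y=1: Loss = -log(p)
= -log(0.487)
= -(-0.7195)
= 0.7195

0.7195


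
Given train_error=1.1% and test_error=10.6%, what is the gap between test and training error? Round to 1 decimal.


Generalization gap = test_error - train_error
= 10.6 - 1.1
= 9.5%
A moderate gap.

9.5


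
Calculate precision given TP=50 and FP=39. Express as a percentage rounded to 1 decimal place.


Precision = TP / (TP + FP) * 100
= 50 / (50 + 39)
= 50 / 89
= 0.5618
= 56.2%

56.2


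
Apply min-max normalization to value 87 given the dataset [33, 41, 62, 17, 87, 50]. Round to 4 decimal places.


Min = 17, Max = 87
Range = 87 - 17 = 70
Scaled = (x - min) / (max - min)
= (87 - 17) / 70
= 70 / 70
= 1.0000

1.0000


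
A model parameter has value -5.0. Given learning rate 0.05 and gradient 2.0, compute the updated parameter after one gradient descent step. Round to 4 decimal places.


w_new = w_old - lr * gradient
= -5.0 - 0.05 * 2.0
= -5.0 - (0.1)
= -5.1000

-5.1000


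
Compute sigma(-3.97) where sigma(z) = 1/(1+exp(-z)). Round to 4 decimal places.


sigmoid(z) = 1 / (1 + exp(-z))
exp(-(-3.97)) = exp(3.97) = 52.9845
1 + 52.9845 = 53.9845
1 / 53.9845 = 0.0185

0.0185


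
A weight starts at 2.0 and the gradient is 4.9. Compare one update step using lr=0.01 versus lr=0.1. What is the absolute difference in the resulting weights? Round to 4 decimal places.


With lr=0.01: w_new = 2.0 - 0.01 * 4.9 = 1.951
With lr=0.1: w_new = 2.0 - 0.1 * 4.9 = 1.51
Absolute difference = |1.951 - 1.51|
= 0.4410

0.4410


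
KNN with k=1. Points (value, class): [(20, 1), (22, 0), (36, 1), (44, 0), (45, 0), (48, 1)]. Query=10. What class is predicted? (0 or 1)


Distances from query 10:
Point 20 (class 1): distance = 10
K=1 nearest neighbors: classes = [1]
Votes for class 1: 1 / 1
Majority vote => class 1

1


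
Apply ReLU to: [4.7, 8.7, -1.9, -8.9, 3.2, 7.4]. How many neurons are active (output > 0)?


ReLU(x) = max(0, x) for each element:
ReLU(4.7) = 4.7
ReLU(8.7) = 8.7
ReLU(-1.9) = 0
ReLU(-8.9) = 0
ReLU(3.2) = 3.2
ReLU(7.4) = 7.4
Active neurons (>0): 4

4


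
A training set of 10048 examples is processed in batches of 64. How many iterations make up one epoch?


Iterations per epoch = dataset_size / batch_size
= 10048 / 64
= 157

157


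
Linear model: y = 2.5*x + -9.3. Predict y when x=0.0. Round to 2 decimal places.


y = 2.5 * 0.0 + (-9.3)
= 0.0 + (-9.3)
= -9.30

-9.30


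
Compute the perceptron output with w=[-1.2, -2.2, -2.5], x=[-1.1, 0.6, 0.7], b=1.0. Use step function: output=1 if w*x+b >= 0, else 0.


z = w . x + b
= -1.2*-1.1 + -2.2*0.6 + -2.5*0.7 + 1.0
= 1.32 + -1.32 + -1.75 + 1.0
= -1.75 + 1.0
= -0.75
Since z = -0.75 < 0, output = 0

0


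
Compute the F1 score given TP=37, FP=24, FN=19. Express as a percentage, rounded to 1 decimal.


Precision = TP / (TP + FP) = 37 / 61 = 0.6066
Recall = TP / (TP + FN) = 37 / 56 = 0.6607
F1 = 2 * P * R / (P + R)
= 2 * 0.6066 * 0.6607 / (0.6066 + 0.6607)
= 0.8015 / 1.2673
= 0.6325
As percentage: 63.2%

63.2


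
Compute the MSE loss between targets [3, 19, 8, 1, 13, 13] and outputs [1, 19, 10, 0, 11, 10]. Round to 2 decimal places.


Differences: [2, 0, -2, 1, 2, 3]
Squared errors: [4, 0, 4, 1, 4, 9]
Sum of squared errors = 22
MSE = 22 / 6 = 3.67

3.67


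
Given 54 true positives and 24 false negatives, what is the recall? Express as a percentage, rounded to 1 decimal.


Recall = TP / (TP + FN) * 100
= 54 / (54 + 24)
= 54 / 78
= 0.6923
= 69.2%

69.2


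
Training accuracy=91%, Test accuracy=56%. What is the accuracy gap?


Gap = train_accuracy - test_accuracy
= 91 - 56
= 35%
This large gap strongly indicates overfitting.

35


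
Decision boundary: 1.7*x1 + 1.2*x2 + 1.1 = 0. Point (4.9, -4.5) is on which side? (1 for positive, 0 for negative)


Compute 1.7 * 4.9 + 1.2 * -4.5 + 1.1
= 8.33 + -5.4 + 1.1
= 4.03
Since 4.03 >= 0, the point is on the positive side.

1


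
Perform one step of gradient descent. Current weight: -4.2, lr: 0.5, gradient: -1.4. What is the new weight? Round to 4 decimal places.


w_new = w_old - lr * gradient
= -4.2 - 0.5 * -1.4
= -4.2 - (-0.7)
= -3.5000

-3.5000


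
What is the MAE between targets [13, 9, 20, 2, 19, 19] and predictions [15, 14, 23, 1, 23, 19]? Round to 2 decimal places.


Absolute errors: [2, 5, 3, 1, 4, 0]
Sum of absolute errors = 15
MAE = 15 / 6 = 2.50

2.50


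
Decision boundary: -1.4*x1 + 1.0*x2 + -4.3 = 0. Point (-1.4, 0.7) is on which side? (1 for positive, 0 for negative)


Compute -1.4 * -1.4 + 1.0 * 0.7 + -4.3
= 1.96 + 0.7 + -4.3
= -1.64
Since -1.64 < 0, the point is on the negative side.

0


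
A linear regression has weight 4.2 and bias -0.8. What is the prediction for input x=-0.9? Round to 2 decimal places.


y = 4.2 * -0.9 + (-0.8)
= -3.78 + (-0.8)
= -4.58

-4.58


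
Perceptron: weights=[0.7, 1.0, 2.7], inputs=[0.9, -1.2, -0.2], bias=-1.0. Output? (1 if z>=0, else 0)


z = w . x + b
= 0.7*0.9 + 1.0*-1.2 + 2.7*-0.2 + -1.0
= 0.63 + -1.2 + -0.54 + -1.0
= -1.11 + -1.0
= -2.11
Since z = -2.11 < 0, output = 0

0


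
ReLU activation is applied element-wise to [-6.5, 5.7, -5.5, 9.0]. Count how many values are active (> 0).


ReLU(x) = max(0, x) for each element:
ReLU(-6.5) = 0
ReLU(5.7) = 5.7
ReLU(-5.5) = 0
ReLU(9.0) = 9.0
Active neurons (>0): 2

2


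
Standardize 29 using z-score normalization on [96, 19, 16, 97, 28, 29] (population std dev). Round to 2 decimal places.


Mean = (96 + 19 + 16 + 97 + 28 + 29) / 6 = 47.5
Variance = sum((x_i - mean)^2) / n = 1221.5833
Std = sqrt(1221.5833) = 34.9512
Z = (x - mean) / std
= (29 - 47.5) / 34.9512
= -18.5 / 34.9512
= -0.53

-0.53


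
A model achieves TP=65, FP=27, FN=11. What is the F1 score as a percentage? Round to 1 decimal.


Precision = TP / (TP + FP) = 65 / 92 = 0.7065
Recall = TP / (TP + FN) = 65 / 76 = 0.8553
F1 = 2 * P * R / (P + R)
= 2 * 0.7065 * 0.8553 / (0.7065 + 0.8553)
= 1.2085 / 1.5618
= 0.7738
As percentage: 77.4%

77.4


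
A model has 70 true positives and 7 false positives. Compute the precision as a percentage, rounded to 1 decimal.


Precision = TP / (TP + FP) * 100
= 70 / (70 + 7)
= 70 / 77
= 0.9091
= 90.9%

90.9


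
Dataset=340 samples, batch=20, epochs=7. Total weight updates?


Iterations per epoch = 340 / 20 = 17
Total updates = iterations_per_epoch * epochs
= 17 * 7
= 119

119


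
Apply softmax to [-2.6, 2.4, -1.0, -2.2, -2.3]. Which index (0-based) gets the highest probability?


Softmax is a monotonic transformation, so it preserves the argmax.
We need to find the index of the maximum logit.
Index 0: -2.6
Index 1: 2.4
Index 2: -1.0
Index 3: -2.2
Index 4: -2.3
Maximum logit = 2.4 at index 1

1


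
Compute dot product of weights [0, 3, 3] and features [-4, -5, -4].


Element-wise products:
0 * -4 = 0
3 * -5 = -15
3 * -4 = -12
Sum = 0 + -15 + -12
= -27

-27


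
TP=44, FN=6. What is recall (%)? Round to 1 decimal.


Recall = TP / (TP + FN) * 100
= 44 / (44 + 6)
= 44 / 50
= 0.88
= 88.0%

88.0


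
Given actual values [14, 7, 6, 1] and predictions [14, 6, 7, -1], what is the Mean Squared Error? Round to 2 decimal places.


Differences: [0, 1, -1, 2]
Squared errors: [0, 1, 1, 4]
Sum of squared errors = 6
MSE = 6 / 4 = 1.50

1.50


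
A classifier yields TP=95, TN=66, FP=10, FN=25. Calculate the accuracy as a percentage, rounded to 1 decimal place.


Accuracy = (TP + TN) / (TP + TN + FP + FN) * 100
= (95 + 66) / (95 + 66 + 10 + 25)
= 161 / 196
= 0.8214
= 82.1%

82.1


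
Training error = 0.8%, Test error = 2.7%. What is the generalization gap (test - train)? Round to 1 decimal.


Generalization gap = test_error - train_error
= 2.7 - 0.8
= 1.9%
A small gap suggests good generalization.

1.9


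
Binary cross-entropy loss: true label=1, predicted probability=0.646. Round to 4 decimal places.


For y=1: Loss = -log(p)
= -log(0.646)
= -(-0.437)
= 0.4370

0.4370


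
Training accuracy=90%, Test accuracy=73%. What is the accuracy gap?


Gap = train_accuracy - test_accuracy
= 90 - 73
= 17%
This gap suggests the model is overfitting.

17


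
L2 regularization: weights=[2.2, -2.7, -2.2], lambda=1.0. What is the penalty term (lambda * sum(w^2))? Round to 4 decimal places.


Squaring each weight:
2.2^2 = 4.84
(-2.7)^2 = 7.29
(-2.2)^2 = 4.84
Sum of squares = 16.97
Penalty = 1.0 * 16.97 = 16.9700

16.9700


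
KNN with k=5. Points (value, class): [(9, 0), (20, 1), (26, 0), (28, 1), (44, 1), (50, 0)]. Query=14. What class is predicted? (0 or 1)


Distances from query 14:
Point 9 (class 0): distance = 5
Point 20 (class 1): distance = 6
Point 26 (class 0): distance = 12
Point 28 (class 1): distance = 14
Point 44 (class 1): distance = 30
K=5 nearest neighbors: classes = [0, 1, 0, 1, 1]
Votes for class 1: 3 / 5
Majority vote => class 1

1


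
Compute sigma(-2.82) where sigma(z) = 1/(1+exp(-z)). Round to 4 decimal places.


sigmoid(z) = 1 / (1 + exp(-z))
exp(-(-2.82)) = exp(2.82) = 16.7769
1 + 16.7769 = 17.7769
1 / 17.7769 = 0.0563

0.0563


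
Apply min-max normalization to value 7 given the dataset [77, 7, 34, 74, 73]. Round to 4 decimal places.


Min = 7, Max = 77
Range = 77 - 7 = 70
Scaled = (x - min) / (max - min)
= (7 - 7) / 70
= 0 / 70
= 0.0000

0.0000


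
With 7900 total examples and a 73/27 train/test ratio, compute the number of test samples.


Train samples = 7900 * 73% = 5767
Test samples = 7900 - 5767
= 2133

2133


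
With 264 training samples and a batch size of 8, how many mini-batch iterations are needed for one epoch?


Iterations per epoch = dataset_size / batch_size
= 264 / 8
= 33

33


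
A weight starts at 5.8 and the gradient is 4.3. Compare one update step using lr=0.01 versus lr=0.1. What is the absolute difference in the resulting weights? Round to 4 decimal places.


With lr=0.01: w_new = 5.8 - 0.01 * 4.3 = 5.757
With lr=0.1: w_new = 5.8 - 0.1 * 4.3 = 5.37
Absolute difference = |5.757 - 5.37|
= 0.3870

0.3870


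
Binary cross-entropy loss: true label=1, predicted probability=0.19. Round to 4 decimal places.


For y=1: Loss = -log(p)
= -log(0.19)
= -(-1.6607)
= 1.6607

1.6607


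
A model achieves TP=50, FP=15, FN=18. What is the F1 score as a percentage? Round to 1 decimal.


Precision = TP / (TP + FP) = 50 / 65 = 0.7692
Recall = TP / (TP + FN) = 50 / 68 = 0.7353
F1 = 2 * P * R / (P + R)
= 2 * 0.7692 * 0.7353 / (0.7692 + 0.7353)
= 1.1312 / 1.5045
= 0.7519
As percentage: 75.2%

75.2


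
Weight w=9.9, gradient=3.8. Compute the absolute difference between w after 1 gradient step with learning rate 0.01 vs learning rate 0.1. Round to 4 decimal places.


With lr=0.01: w_new = 9.9 - 0.01 * 3.8 = 9.862
With lr=0.1: w_new = 9.9 - 0.1 * 3.8 = 9.52
Absolute difference = |9.862 - 9.52|
= 0.3420

0.3420


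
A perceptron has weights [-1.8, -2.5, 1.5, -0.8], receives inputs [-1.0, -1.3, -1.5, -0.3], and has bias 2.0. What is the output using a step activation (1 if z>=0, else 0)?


z = w . x + b
= -1.8*-1.0 + -2.5*-1.3 + 1.5*-1.5 + -0.8*-0.3 + 2.0
= 1.8 + 3.25 + -2.25 + 0.24 + 2.0
= 3.04 + 2.0
= 5.04
Since z = 5.04 >= 0, output = 1

1


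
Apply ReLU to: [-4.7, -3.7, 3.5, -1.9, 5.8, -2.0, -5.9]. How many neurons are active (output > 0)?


ReLU(x) = max(0, x) for each element:
ReLU(-4.7) = 0
ReLU(-3.7) = 0
ReLU(3.5) = 3.5
ReLU(-1.9) = 0
ReLU(5.8) = 5.8
ReLU(-2.0) = 0
ReLU(-5.9) = 0
Active neurons (>0): 2

2


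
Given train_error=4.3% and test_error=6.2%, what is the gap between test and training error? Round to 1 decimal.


Generalization gap = test_error - train_error
= 6.2 - 4.3
= 1.9%
A small gap suggests good generalization.

1.9


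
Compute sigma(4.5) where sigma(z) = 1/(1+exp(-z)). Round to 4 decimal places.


sigmoid(z) = 1 / (1 + exp(-z))
exp(-(4.5)) = exp(-4.5) = 0.0111
1 + 0.0111 = 1.0111
1 / 1.0111 = 0.9890

0.9890


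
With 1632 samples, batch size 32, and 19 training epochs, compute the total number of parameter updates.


Iterations per epoch = 1632 / 32 = 51
Total updates = iterations_per_epoch * epochs
= 51 * 19
= 969

969


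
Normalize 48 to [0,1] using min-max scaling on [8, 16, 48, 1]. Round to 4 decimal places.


Min = 1, Max = 48
Range = 48 - 1 = 47
Scaled = (x - min) / (max - min)
= (48 - 1) / 47
= 47 / 47
= 1.0000

1.0000


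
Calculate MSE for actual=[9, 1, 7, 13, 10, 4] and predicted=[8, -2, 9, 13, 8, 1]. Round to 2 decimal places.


Differences: [1, 3, -2, 0, 2, 3]
Squared errors: [1, 9, 4, 0, 4, 9]
Sum of squared errors = 27
MSE = 27 / 6 = 4.50

4.50


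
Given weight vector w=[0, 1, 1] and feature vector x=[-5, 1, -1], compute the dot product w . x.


Element-wise products:
0 * -5 = 0
1 * 1 = 1
1 * -1 = -1
Sum = 0 + 1 + -1
= 0

0


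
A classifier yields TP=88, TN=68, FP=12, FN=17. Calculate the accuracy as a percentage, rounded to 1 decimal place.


Accuracy = (TP + TN) / (TP + TN + FP + FN) * 100
= (88 + 68) / (88 + 68 + 12 + 17)
= 156 / 185
= 0.8432
= 84.3%

84.3


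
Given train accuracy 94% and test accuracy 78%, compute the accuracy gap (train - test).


Gap = train_accuracy - test_accuracy
= 94 - 78
= 16%
This gap suggests the model is overfitting.

16


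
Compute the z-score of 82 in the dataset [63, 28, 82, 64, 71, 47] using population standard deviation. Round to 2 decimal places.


Mean = (63 + 28 + 82 + 64 + 71 + 47) / 6 = 59.1667
Variance = sum((x_i - mean)^2) / n = 303.1389
Std = sqrt(303.1389) = 17.4109
Z = (x - mean) / std
= (82 - 59.1667) / 17.4109
= 22.8333 / 17.4109
= 1.31

1.31


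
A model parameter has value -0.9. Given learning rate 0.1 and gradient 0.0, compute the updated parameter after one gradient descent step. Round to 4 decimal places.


w_new = w_old - lr * gradient
= -0.9 - 0.1 * 0.0
= -0.9 - (0.0)
= -0.9000

-0.9000


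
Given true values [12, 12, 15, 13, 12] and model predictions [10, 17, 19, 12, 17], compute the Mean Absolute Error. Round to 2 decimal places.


Absolute errors: [2, 5, 4, 1, 5]
Sum of absolute errors = 17
MAE = 17 / 5 = 3.40

3.40


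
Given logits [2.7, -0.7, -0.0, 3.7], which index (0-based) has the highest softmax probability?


Softmax is a monotonic transformation, so it preserves the argmax.
We need to find the index of the maximum logit.
Index 0: 2.7
Index 1: -0.7
Index 2: -0.0
Index 3: 3.7
Maximum logit = 3.7 at index 3

3


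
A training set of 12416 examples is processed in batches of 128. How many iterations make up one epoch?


Iterations per epoch = dataset_size / batch_size
= 12416 / 128
= 97

97


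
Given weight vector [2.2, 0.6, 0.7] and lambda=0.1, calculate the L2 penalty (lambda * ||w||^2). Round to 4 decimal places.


Squaring each weight:
2.2^2 = 4.84
0.6^2 = 0.36
0.7^2 = 0.49
Sum of squares = 5.69
Penalty = 0.1 * 5.69 = 0.5690

0.5690


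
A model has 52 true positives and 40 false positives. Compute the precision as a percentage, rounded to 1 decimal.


Precision = TP / (TP + FP) * 100
= 52 / (52 + 40)
= 52 / 92
= 0.5652
= 56.5%

56.5


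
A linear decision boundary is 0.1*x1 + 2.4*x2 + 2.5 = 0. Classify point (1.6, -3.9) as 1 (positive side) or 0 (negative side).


Compute 0.1 * 1.6 + 2.4 * -3.9 + 2.5
= 0.16 + -9.36 + 2.5
= -6.7
Since -6.7 < 0, the point is on the negative side.

0


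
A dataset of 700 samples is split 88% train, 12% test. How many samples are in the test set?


Train samples = 700 * 88% = 616
Test samples = 700 - 616
= 84

84


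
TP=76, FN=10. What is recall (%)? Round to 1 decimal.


Recall = TP / (TP + FN) * 100
= 76 / (76 + 10)
= 76 / 86
= 0.8837
= 88.4%

88.4


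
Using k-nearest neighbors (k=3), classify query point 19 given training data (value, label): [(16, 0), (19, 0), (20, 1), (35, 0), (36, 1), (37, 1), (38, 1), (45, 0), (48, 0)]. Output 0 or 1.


Distances from query 19:
Point 19 (class 0): distance = 0
Point 20 (class 1): distance = 1
Point 16 (class 0): distance = 3
K=3 nearest neighbors: classes = [0, 1, 0]
Votes for class 1: 1 / 3
Majority vote => class 0

0


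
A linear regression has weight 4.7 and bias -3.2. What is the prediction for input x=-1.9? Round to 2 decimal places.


y = 4.7 * -1.9 + (-3.2)
= -8.93 + (-3.2)
= -12.13

-12.13


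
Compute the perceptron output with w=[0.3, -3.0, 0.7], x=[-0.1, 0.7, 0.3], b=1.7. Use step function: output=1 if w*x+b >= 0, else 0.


z = w . x + b
= 0.3*-0.1 + -3.0*0.7 + 0.7*0.3 + 1.7
= -0.03 + -2.1 + 0.21 + 1.7
= -1.92 + 1.7
= -0.22
Since z = -0.22 < 0, output = 0

0


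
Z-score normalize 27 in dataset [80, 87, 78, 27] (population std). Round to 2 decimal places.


Mean = (80 + 87 + 78 + 27) / 4 = 68.0
Variance = sum((x_i - mean)^2) / n = 571.5
Std = sqrt(571.5) = 23.9061
Z = (x - mean) / std
= (27 - 68.0) / 23.9061
= -41.0 / 23.9061
= -1.72

-1.72


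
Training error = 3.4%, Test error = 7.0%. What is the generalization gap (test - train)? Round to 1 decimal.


Generalization gap = test_error - train_error
= 7.0 - 3.4
= 3.6%
A moderate gap.

3.6


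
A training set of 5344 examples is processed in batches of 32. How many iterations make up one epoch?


Iterations per epoch = dataset_size / batch_size
= 5344 / 32
= 167

167


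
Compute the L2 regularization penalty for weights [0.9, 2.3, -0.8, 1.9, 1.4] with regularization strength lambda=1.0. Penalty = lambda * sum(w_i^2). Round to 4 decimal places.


Squaring each weight:
0.9^2 = 0.81
2.3^2 = 5.29
(-0.8)^2 = 0.64
1.9^2 = 3.61
1.4^2 = 1.96
Sum of squares = 12.31
Penalty = 1.0 * 12.31 = 12.3100

12.3100


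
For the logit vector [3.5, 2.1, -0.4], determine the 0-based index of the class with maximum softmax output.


Softmax is a monotonic transformation, so it preserves the argmax.
We need to find the index of the maximum logit.
Index 0: 3.5
Index 1: 2.1
Index 2: -0.4
Maximum logit = 3.5 at index 0

0


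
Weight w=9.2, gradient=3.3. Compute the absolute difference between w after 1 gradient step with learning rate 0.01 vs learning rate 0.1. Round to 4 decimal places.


With lr=0.01: w_new = 9.2 - 0.01 * 3.3 = 9.167
With lr=0.1: w_new = 9.2 - 0.1 * 3.3 = 8.87
Absolute difference = |9.167 - 8.87|
= 0.2970

0.2970


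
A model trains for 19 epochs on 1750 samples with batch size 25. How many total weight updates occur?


Iterations per epoch = 1750 / 25 = 70
Total updates = iterations_per_epoch * epochs
= 70 * 19
= 1330

1330


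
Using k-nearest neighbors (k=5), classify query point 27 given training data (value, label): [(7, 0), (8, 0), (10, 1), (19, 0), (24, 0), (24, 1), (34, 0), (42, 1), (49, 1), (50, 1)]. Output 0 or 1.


Distances from query 27:
Point 24 (class 0): distance = 3
Point 24 (class 1): distance = 3
Point 34 (class 0): distance = 7
Point 19 (class 0): distance = 8
Point 42 (class 1): distance = 15
K=5 nearest neighbors: classes = [0, 1, 0, 0, 1]
Votes for class 1: 2 / 5
Majority vote => class 0

0


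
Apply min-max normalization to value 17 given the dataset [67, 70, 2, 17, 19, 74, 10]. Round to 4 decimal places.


Min = 2, Max = 74
Range = 74 - 2 = 72
Scaled = (x - min) / (max - min)
= (17 - 2) / 72
= 15 / 72
= 0.2083

0.2083


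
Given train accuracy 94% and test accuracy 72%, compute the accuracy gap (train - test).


Gap = train_accuracy - test_accuracy
= 94 - 72
= 22%
This large gap strongly indicates overfitting.

22


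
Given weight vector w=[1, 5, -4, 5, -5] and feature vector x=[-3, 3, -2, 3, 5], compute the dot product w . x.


Element-wise products:
1 * -3 = -3
5 * 3 = 15
-4 * -2 = 8
5 * 3 = 15
-5 * 5 = -25
Sum = -3 + 15 + 8 + 15 + -25
= 10

10


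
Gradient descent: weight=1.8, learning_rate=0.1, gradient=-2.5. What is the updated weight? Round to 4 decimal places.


w_new = w_old - lr * gradient
= 1.8 - 0.1 * -2.5
= 1.8 - (-0.25)
= 2.0500

2.0500


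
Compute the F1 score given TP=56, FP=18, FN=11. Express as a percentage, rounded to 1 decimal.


Precision = TP / (TP + FP) = 56 / 74 = 0.7568
Recall = TP / (TP + FN) = 56 / 67 = 0.8358
F1 = 2 * P * R / (P + R)
= 2 * 0.7568 * 0.8358 / (0.7568 + 0.8358)
= 1.265 / 1.5926
= 0.7943
As percentage: 79.4%

79.4


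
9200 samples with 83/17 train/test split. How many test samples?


Train samples = 9200 * 83% = 7636
Test samples = 9200 - 7636
= 1564

1564


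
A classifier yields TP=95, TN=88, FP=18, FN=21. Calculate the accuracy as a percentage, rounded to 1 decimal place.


Accuracy = (TP + TN) / (TP + TN + FP + FN) * 100
= (95 + 88) / (95 + 88 + 18 + 21)
= 183 / 222
= 0.8243
= 82.4%

82.4


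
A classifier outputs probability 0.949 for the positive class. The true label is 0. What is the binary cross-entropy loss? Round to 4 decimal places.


For y=0: Loss = -log(1-p)
= -log(1 - 0.949)
= -log(0.051)
= -(-2.9759)
= 2.9759

2.9759


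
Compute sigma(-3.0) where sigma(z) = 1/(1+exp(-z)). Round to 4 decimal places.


sigmoid(z) = 1 / (1 + exp(-z))
exp(-(-3.0)) = exp(3.0) = 20.0855
1 + 20.0855 = 21.0855
1 / 21.0855 = 0.0474

0.0474


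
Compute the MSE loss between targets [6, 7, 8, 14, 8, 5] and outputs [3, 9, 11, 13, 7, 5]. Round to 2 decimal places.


Differences: [3, -2, -3, 1, 1, 0]
Squared errors: [9, 4, 9, 1, 1, 0]
Sum of squared errors = 24
MSE = 24 / 6 = 4.00

4.00


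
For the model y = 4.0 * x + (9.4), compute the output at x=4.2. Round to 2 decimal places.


y = 4.0 * 4.2 + (9.4)
= 16.8 + (9.4)
= 26.20

26.20


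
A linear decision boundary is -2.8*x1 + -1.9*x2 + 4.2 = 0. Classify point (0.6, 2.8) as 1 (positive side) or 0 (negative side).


Compute -2.8 * 0.6 + -1.9 * 2.8 + 4.2
= -1.68 + -5.32 + 4.2
= -2.8
Since -2.8 < 0, the point is on the negative side.

0


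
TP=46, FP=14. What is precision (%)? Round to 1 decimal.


Precision = TP / (TP + FP) * 100
= 46 / (46 + 14)
= 46 / 60
= 0.7667
= 76.7%

76.7


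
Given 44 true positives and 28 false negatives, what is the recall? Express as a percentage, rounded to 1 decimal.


Recall = TP / (TP + FN) * 100
= 44 / (44 + 28)
= 44 / 72
= 0.6111
= 61.1%

61.1


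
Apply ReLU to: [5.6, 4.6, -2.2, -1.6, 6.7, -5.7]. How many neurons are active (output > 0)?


ReLU(x) = max(0, x) for each element:
ReLU(5.6) = 5.6
ReLU(4.6) = 4.6
ReLU(-2.2) = 0
ReLU(-1.6) = 0
ReLU(6.7) = 6.7
ReLU(-5.7) = 0
Active neurons (>0): 3

3


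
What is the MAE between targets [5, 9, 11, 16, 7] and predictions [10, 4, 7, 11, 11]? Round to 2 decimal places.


Absolute errors: [5, 5, 4, 5, 4]
Sum of absolute errors = 23
MAE = 23 / 5 = 4.60

4.60


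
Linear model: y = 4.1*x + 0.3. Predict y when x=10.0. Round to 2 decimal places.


y = 4.1 * 10.0 + (0.3)
= 41.0 + (0.3)
= 41.30

41.30


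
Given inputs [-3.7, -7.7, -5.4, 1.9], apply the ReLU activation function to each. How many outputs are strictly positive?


ReLU(x) = max(0, x) for each element:
ReLU(-3.7) = 0
ReLU(-7.7) = 0
ReLU(-5.4) = 0
ReLU(1.9) = 1.9
Active neurons (>0): 1

1


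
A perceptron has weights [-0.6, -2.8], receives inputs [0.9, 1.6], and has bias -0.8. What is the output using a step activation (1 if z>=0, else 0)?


z = w . x + b
= -0.6*0.9 + -2.8*1.6 + -0.8
= -0.54 + -4.48 + -0.8
= -5.02 + -0.8
= -5.82
Since z = -5.82 < 0, output = 0

0


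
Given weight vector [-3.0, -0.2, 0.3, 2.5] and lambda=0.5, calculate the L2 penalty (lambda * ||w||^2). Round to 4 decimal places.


Squaring each weight:
(-3.0)^2 = 9.0
(-0.2)^2 = 0.04
0.3^2 = 0.09
2.5^2 = 6.25
Sum of squares = 15.38
Penalty = 0.5 * 15.38 = 7.6900

7.6900


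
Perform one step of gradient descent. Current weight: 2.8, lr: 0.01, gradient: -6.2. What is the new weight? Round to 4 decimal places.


w_new = w_old - lr * gradient
= 2.8 - 0.01 * -6.2
= 2.8 - (-0.062)
= 2.8620

2.8620


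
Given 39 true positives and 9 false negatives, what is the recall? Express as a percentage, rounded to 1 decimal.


Recall = TP / (TP + FN) * 100
= 39 / (39 + 9)
= 39 / 48
= 0.8125
= 81.3%

81.3


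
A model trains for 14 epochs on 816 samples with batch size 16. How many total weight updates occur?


Iterations per epoch = 816 / 16 = 51
Total updates = iterations_per_epoch * epochs
= 51 * 14
= 714

714


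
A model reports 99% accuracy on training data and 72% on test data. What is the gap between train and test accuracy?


Gap = train_accuracy - test_accuracy
= 99 - 72
= 27%
This large gap strongly indicates overfitting.

27


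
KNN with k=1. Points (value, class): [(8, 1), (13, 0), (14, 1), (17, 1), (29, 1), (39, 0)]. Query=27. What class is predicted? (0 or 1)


Distances from query 27:
Point 29 (class 1): distance = 2
K=1 nearest neighbors: classes = [1]
Votes for class 1: 1 / 1
Majority vote => class 1

1


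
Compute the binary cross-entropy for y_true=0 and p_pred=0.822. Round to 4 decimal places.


For y=0: Loss = -log(1-p)
= -log(1 - 0.822)
= -log(0.178)
= -(-1.726)
= 1.7260

1.7260


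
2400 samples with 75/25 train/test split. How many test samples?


Train samples = 2400 * 75% = 1800
Test samples = 2400 - 1800
= 600

600


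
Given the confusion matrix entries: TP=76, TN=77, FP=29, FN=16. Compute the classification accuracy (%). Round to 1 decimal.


Accuracy = (TP + TN) / (TP + TN + FP + FN) * 100
= (76 + 77) / (76 + 77 + 29 + 16)
= 153 / 198
= 0.7727
= 77.3%

77.3


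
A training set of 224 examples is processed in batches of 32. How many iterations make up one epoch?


Iterations per epoch = dataset_size / batch_size
= 224 / 32
= 7

7


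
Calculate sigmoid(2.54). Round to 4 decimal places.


sigmoid(z) = 1 / (1 + exp(-z))
exp(-(2.54)) = exp(-2.54) = 0.0789
1 + 0.0789 = 1.0789
1 / 1.0789 = 0.9269

0.9269


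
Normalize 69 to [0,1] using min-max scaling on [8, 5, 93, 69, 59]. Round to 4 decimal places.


Min = 5, Max = 93
Range = 93 - 5 = 88
Scaled = (x - min) / (max - min)
= (69 - 5) / 88
= 64 / 88
= 0.7273

0.7273


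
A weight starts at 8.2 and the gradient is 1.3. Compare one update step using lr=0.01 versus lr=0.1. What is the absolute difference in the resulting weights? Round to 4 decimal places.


With lr=0.01: w_new = 8.2 - 0.01 * 1.3 = 8.187
With lr=0.1: w_new = 8.2 - 0.1 * 1.3 = 8.07
Absolute difference = |8.187 - 8.07|
= 0.1170

0.1170


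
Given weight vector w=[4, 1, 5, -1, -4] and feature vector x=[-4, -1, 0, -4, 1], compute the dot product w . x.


Element-wise products:
4 * -4 = -16
1 * -1 = -1
5 * 0 = 0
-1 * -4 = 4
-4 * 1 = -4
Sum = -16 + -1 + 0 + 4 + -4
= -17

-17


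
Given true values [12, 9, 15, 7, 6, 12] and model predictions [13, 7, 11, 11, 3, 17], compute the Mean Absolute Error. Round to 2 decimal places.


Absolute errors: [1, 2, 4, 4, 3, 5]
Sum of absolute errors = 19
MAE = 19 / 6 = 3.17

3.17


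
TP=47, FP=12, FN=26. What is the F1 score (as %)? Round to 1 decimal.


Precision = TP / (TP + FP) = 47 / 59 = 0.7966
Recall = TP / (TP + FN) = 47 / 73 = 0.6438
F1 = 2 * P * R / (P + R)
= 2 * 0.7966 * 0.6438 / (0.7966 + 0.6438)
= 1.0258 / 1.4404
= 0.7121
As percentage: 71.2%

71.2


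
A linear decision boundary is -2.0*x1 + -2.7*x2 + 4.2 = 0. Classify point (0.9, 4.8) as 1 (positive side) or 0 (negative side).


Compute -2.0 * 0.9 + -2.7 * 4.8 + 4.2
= -1.8 + -12.96 + 4.2
= -10.56
Since -10.56 < 0, the point is on the negative side.

0


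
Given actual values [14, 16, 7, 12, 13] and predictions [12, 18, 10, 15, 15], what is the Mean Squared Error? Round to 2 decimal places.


Differences: [2, -2, -3, -3, -2]
Squared errors: [4, 4, 9, 9, 4]
Sum of squared errors = 30
MSE = 30 / 5 = 6.00

6.00


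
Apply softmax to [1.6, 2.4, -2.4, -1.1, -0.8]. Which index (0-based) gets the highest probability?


Softmax is a monotonic transformation, so it preserves the argmax.
We need to find the index of the maximum logit.
Index 0: 1.6
Index 1: 2.4
Index 2: -2.4
Index 3: -1.1
Index 4: -0.8
Maximum logit = 2.4 at index 1

1


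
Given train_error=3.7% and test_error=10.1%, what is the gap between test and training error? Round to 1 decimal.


Generalization gap = test_error - train_error
= 10.1 - 3.7
= 6.4%
A moderate gap.

6.4


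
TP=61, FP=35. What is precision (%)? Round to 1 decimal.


Precision = TP / (TP + FP) * 100
= 61 / (61 + 35)
= 61 / 96
= 0.6354
= 63.5%

63.5


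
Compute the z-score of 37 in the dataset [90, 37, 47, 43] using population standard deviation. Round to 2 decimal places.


Mean = (90 + 37 + 47 + 43) / 4 = 54.25
Variance = sum((x_i - mean)^2) / n = 438.6875
Std = sqrt(438.6875) = 20.9449
Z = (x - mean) / std
= (37 - 54.25) / 20.9449
= -17.25 / 20.9449
= -0.82

-0.82


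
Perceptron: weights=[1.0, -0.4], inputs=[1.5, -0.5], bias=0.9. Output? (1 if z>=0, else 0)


z = w . x + b
= 1.0*1.5 + -0.4*-0.5 + 0.9
= 1.5 + 0.2 + 0.9
= 1.7 + 0.9
= 2.6
Since z = 2.6 >= 0, output = 1

1


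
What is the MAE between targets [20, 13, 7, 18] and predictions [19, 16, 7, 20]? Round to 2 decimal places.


Absolute errors: [1, 3, 0, 2]
Sum of absolute errors = 6
MAE = 6 / 4 = 1.50

1.50


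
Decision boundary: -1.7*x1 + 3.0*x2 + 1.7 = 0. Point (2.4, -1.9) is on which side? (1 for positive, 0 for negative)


Compute -1.7 * 2.4 + 3.0 * -1.9 + 1.7
= -4.08 + -5.7 + 1.7
= -8.08
Since -8.08 < 0, the point is on the negative side.

0


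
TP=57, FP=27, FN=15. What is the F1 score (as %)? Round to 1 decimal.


Precision = TP / (TP + FP) = 57 / 84 = 0.6786
Recall = TP / (TP + FN) = 57 / 72 = 0.7917
F1 = 2 * P * R / (P + R)
= 2 * 0.6786 * 0.7917 / (0.6786 + 0.7917)
= 1.0744 / 1.4702
= 0.7308
As percentage: 73.1%

73.1


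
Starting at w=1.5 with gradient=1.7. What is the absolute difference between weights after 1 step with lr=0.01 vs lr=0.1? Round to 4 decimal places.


With lr=0.01: w_new = 1.5 - 0.01 * 1.7 = 1.483
With lr=0.1: w_new = 1.5 - 0.1 * 1.7 = 1.33
Absolute difference = |1.483 - 1.33|
= 0.1530

0.1530


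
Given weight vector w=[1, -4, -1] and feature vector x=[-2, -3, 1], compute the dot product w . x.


Element-wise products:
1 * -2 = -2
-4 * -3 = 12
-1 * 1 = -1
Sum = -2 + 12 + -1
= 9

9


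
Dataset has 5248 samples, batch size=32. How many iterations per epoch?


Iterations per epoch = dataset_size / batch_size
= 5248 / 32
= 164

164


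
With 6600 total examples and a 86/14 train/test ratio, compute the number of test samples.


Train samples = 6600 * 86% = 5676
Test samples = 6600 - 5676
= 924

924


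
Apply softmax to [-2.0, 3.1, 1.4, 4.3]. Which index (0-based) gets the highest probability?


Softmax is a monotonic transformation, so it preserves the argmax.
We need to find the index of the maximum logit.
Index 0: -2.0
Index 1: 3.1
Index 2: 1.4
Index 3: 4.3
Maximum logit = 4.3 at index 3

3


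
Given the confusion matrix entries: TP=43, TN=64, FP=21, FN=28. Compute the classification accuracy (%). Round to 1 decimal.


Accuracy = (TP + TN) / (TP + TN + FP + FN) * 100
= (43 + 64) / (43 + 64 + 21 + 28)
= 107 / 156
= 0.6859
= 68.6%

68.6
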